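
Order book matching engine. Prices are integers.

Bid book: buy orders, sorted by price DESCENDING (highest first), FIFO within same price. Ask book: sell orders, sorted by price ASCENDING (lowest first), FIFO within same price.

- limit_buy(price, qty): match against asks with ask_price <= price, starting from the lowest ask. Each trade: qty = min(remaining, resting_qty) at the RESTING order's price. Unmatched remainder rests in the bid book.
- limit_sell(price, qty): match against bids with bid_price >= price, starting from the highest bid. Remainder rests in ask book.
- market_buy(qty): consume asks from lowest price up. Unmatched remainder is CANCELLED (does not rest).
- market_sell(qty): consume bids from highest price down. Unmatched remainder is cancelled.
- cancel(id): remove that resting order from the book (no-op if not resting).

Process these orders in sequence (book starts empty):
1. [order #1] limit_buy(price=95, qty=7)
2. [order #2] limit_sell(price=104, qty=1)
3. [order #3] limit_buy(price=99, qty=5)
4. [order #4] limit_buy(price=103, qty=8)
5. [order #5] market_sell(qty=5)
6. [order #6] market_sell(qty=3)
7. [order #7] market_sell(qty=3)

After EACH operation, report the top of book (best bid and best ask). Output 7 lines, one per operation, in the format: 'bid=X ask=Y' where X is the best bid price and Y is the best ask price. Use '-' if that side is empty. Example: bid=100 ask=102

Answer: bid=95 ask=-
bid=95 ask=104
bid=99 ask=104
bid=103 ask=104
bid=103 ask=104
bid=99 ask=104
bid=99 ask=104

Derivation:
After op 1 [order #1] limit_buy(price=95, qty=7): fills=none; bids=[#1:7@95] asks=[-]
After op 2 [order #2] limit_sell(price=104, qty=1): fills=none; bids=[#1:7@95] asks=[#2:1@104]
After op 3 [order #3] limit_buy(price=99, qty=5): fills=none; bids=[#3:5@99 #1:7@95] asks=[#2:1@104]
After op 4 [order #4] limit_buy(price=103, qty=8): fills=none; bids=[#4:8@103 #3:5@99 #1:7@95] asks=[#2:1@104]
After op 5 [order #5] market_sell(qty=5): fills=#4x#5:5@103; bids=[#4:3@103 #3:5@99 #1:7@95] asks=[#2:1@104]
After op 6 [order #6] market_sell(qty=3): fills=#4x#6:3@103; bids=[#3:5@99 #1:7@95] asks=[#2:1@104]
After op 7 [order #7] market_sell(qty=3): fills=#3x#7:3@99; bids=[#3:2@99 #1:7@95] asks=[#2:1@104]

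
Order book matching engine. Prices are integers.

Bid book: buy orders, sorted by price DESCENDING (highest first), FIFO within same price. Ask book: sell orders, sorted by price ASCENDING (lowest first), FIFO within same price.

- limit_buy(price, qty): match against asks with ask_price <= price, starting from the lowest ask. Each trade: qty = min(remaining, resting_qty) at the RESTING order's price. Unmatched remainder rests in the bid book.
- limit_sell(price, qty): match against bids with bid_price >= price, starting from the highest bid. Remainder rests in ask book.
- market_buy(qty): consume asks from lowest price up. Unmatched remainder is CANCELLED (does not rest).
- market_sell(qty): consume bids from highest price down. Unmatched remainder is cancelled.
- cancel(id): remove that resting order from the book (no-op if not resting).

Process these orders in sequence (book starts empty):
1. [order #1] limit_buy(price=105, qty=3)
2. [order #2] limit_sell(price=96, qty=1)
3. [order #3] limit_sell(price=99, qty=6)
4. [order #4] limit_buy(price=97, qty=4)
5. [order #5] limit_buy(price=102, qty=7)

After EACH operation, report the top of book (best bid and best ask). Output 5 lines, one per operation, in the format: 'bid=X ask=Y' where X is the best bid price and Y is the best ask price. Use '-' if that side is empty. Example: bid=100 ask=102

After op 1 [order #1] limit_buy(price=105, qty=3): fills=none; bids=[#1:3@105] asks=[-]
After op 2 [order #2] limit_sell(price=96, qty=1): fills=#1x#2:1@105; bids=[#1:2@105] asks=[-]
After op 3 [order #3] limit_sell(price=99, qty=6): fills=#1x#3:2@105; bids=[-] asks=[#3:4@99]
After op 4 [order #4] limit_buy(price=97, qty=4): fills=none; bids=[#4:4@97] asks=[#3:4@99]
After op 5 [order #5] limit_buy(price=102, qty=7): fills=#5x#3:4@99; bids=[#5:3@102 #4:4@97] asks=[-]

Answer: bid=105 ask=-
bid=105 ask=-
bid=- ask=99
bid=97 ask=99
bid=102 ask=-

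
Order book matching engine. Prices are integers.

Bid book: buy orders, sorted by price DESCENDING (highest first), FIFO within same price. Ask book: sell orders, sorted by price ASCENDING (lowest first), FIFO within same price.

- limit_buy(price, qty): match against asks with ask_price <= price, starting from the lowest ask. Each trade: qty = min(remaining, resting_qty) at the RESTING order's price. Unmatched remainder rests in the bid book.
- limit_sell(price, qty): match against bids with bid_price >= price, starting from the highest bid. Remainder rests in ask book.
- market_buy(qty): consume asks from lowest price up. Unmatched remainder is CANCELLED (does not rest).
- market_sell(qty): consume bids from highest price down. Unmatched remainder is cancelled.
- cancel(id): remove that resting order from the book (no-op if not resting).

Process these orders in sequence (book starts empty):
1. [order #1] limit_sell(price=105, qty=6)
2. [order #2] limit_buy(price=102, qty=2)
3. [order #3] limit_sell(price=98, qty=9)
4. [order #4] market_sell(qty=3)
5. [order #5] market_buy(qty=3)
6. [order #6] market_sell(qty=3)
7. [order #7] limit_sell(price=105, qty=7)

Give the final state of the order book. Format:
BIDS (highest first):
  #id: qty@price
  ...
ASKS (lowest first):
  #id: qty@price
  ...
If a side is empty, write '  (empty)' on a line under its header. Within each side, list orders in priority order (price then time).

After op 1 [order #1] limit_sell(price=105, qty=6): fills=none; bids=[-] asks=[#1:6@105]
After op 2 [order #2] limit_buy(price=102, qty=2): fills=none; bids=[#2:2@102] asks=[#1:6@105]
After op 3 [order #3] limit_sell(price=98, qty=9): fills=#2x#3:2@102; bids=[-] asks=[#3:7@98 #1:6@105]
After op 4 [order #4] market_sell(qty=3): fills=none; bids=[-] asks=[#3:7@98 #1:6@105]
After op 5 [order #5] market_buy(qty=3): fills=#5x#3:3@98; bids=[-] asks=[#3:4@98 #1:6@105]
After op 6 [order #6] market_sell(qty=3): fills=none; bids=[-] asks=[#3:4@98 #1:6@105]
After op 7 [order #7] limit_sell(price=105, qty=7): fills=none; bids=[-] asks=[#3:4@98 #1:6@105 #7:7@105]

Answer: BIDS (highest first):
  (empty)
ASKS (lowest first):
  #3: 4@98
  #1: 6@105
  #7: 7@105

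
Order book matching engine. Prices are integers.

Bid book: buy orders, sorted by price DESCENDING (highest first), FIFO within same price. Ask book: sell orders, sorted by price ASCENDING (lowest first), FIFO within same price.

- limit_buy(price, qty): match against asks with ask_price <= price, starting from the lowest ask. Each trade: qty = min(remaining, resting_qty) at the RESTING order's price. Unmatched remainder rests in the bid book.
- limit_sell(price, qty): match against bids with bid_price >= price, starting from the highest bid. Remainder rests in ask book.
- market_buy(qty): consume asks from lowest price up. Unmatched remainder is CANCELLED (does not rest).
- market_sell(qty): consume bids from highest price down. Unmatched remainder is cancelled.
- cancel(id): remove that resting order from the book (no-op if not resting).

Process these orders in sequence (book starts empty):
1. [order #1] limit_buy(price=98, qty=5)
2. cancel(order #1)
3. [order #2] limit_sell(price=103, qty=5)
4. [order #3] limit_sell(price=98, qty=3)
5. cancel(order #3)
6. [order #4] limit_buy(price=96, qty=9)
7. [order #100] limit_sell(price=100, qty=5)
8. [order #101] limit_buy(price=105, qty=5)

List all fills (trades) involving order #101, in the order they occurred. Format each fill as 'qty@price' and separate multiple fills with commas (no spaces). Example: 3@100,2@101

Answer: 5@100

Derivation:
After op 1 [order #1] limit_buy(price=98, qty=5): fills=none; bids=[#1:5@98] asks=[-]
After op 2 cancel(order #1): fills=none; bids=[-] asks=[-]
After op 3 [order #2] limit_sell(price=103, qty=5): fills=none; bids=[-] asks=[#2:5@103]
After op 4 [order #3] limit_sell(price=98, qty=3): fills=none; bids=[-] asks=[#3:3@98 #2:5@103]
After op 5 cancel(order #3): fills=none; bids=[-] asks=[#2:5@103]
After op 6 [order #4] limit_buy(price=96, qty=9): fills=none; bids=[#4:9@96] asks=[#2:5@103]
After op 7 [order #100] limit_sell(price=100, qty=5): fills=none; bids=[#4:9@96] asks=[#100:5@100 #2:5@103]
After op 8 [order #101] limit_buy(price=105, qty=5): fills=#101x#100:5@100; bids=[#4:9@96] asks=[#2:5@103]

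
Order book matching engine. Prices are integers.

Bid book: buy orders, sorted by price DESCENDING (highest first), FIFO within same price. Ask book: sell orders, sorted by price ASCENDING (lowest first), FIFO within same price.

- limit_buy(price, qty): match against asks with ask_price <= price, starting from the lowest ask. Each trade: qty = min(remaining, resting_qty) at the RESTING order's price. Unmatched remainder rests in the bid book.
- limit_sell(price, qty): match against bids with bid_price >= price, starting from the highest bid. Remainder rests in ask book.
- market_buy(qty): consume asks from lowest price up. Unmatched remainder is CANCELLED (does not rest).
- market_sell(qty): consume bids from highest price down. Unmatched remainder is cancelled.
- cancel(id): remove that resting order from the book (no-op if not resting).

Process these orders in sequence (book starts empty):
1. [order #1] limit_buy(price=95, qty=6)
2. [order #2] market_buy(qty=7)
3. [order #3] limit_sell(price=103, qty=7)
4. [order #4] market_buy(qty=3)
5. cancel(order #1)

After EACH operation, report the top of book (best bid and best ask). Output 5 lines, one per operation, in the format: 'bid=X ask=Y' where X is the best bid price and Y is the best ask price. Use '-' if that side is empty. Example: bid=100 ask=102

After op 1 [order #1] limit_buy(price=95, qty=6): fills=none; bids=[#1:6@95] asks=[-]
After op 2 [order #2] market_buy(qty=7): fills=none; bids=[#1:6@95] asks=[-]
After op 3 [order #3] limit_sell(price=103, qty=7): fills=none; bids=[#1:6@95] asks=[#3:7@103]
After op 4 [order #4] market_buy(qty=3): fills=#4x#3:3@103; bids=[#1:6@95] asks=[#3:4@103]
After op 5 cancel(order #1): fills=none; bids=[-] asks=[#3:4@103]

Answer: bid=95 ask=-
bid=95 ask=-
bid=95 ask=103
bid=95 ask=103
bid=- ask=103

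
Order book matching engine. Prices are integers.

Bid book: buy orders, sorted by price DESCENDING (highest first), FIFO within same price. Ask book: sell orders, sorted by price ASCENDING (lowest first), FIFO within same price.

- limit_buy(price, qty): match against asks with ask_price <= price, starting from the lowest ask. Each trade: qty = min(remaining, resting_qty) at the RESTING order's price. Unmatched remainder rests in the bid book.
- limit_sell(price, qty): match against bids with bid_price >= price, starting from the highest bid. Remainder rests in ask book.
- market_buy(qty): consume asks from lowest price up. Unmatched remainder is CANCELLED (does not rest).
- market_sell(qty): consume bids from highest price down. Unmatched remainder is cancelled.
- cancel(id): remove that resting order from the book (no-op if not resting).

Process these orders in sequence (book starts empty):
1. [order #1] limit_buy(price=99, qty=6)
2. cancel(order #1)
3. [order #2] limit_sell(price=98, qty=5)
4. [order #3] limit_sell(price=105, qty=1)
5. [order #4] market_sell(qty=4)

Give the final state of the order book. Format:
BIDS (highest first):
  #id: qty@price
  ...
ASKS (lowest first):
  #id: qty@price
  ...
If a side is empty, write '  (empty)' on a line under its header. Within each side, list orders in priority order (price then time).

After op 1 [order #1] limit_buy(price=99, qty=6): fills=none; bids=[#1:6@99] asks=[-]
After op 2 cancel(order #1): fills=none; bids=[-] asks=[-]
After op 3 [order #2] limit_sell(price=98, qty=5): fills=none; bids=[-] asks=[#2:5@98]
After op 4 [order #3] limit_sell(price=105, qty=1): fills=none; bids=[-] asks=[#2:5@98 #3:1@105]
After op 5 [order #4] market_sell(qty=4): fills=none; bids=[-] asks=[#2:5@98 #3:1@105]

Answer: BIDS (highest first):
  (empty)
ASKS (lowest first):
  #2: 5@98
  #3: 1@105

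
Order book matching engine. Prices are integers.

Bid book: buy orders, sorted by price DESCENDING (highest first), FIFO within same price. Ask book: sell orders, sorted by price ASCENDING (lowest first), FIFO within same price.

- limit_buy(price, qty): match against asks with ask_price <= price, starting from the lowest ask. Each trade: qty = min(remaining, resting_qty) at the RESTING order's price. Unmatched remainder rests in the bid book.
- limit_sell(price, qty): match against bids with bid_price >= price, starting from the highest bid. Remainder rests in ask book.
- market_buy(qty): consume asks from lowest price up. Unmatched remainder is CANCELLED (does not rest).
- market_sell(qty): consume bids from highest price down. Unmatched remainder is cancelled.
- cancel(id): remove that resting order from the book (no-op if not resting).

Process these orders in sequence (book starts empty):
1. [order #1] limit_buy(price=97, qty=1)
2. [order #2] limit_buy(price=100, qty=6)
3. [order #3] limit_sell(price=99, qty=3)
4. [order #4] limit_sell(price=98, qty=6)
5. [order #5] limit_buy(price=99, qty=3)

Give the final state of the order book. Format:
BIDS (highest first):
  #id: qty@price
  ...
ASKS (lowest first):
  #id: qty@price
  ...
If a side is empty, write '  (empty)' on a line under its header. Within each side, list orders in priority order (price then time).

After op 1 [order #1] limit_buy(price=97, qty=1): fills=none; bids=[#1:1@97] asks=[-]
After op 2 [order #2] limit_buy(price=100, qty=6): fills=none; bids=[#2:6@100 #1:1@97] asks=[-]
After op 3 [order #3] limit_sell(price=99, qty=3): fills=#2x#3:3@100; bids=[#2:3@100 #1:1@97] asks=[-]
After op 4 [order #4] limit_sell(price=98, qty=6): fills=#2x#4:3@100; bids=[#1:1@97] asks=[#4:3@98]
After op 5 [order #5] limit_buy(price=99, qty=3): fills=#5x#4:3@98; bids=[#1:1@97] asks=[-]

Answer: BIDS (highest first):
  #1: 1@97
ASKS (lowest first):
  (empty)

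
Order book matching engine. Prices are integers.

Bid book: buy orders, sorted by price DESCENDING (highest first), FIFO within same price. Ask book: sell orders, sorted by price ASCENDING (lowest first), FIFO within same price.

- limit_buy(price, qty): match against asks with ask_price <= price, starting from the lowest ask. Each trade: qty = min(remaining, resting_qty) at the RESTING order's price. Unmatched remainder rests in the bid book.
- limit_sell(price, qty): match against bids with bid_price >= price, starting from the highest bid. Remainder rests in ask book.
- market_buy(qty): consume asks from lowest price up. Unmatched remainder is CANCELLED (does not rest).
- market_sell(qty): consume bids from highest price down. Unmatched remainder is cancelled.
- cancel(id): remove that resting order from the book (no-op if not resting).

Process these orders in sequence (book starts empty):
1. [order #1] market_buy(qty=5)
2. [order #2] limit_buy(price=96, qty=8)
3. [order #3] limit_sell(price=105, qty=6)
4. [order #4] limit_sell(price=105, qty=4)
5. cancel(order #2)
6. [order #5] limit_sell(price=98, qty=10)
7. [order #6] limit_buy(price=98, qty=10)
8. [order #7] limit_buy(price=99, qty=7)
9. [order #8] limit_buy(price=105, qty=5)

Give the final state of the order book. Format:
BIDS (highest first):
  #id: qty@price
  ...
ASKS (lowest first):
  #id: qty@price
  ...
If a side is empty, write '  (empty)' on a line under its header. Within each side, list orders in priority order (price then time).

Answer: BIDS (highest first):
  #7: 7@99
ASKS (lowest first):
  #3: 1@105
  #4: 4@105

Derivation:
After op 1 [order #1] market_buy(qty=5): fills=none; bids=[-] asks=[-]
After op 2 [order #2] limit_buy(price=96, qty=8): fills=none; bids=[#2:8@96] asks=[-]
After op 3 [order #3] limit_sell(price=105, qty=6): fills=none; bids=[#2:8@96] asks=[#3:6@105]
After op 4 [order #4] limit_sell(price=105, qty=4): fills=none; bids=[#2:8@96] asks=[#3:6@105 #4:4@105]
After op 5 cancel(order #2): fills=none; bids=[-] asks=[#3:6@105 #4:4@105]
After op 6 [order #5] limit_sell(price=98, qty=10): fills=none; bids=[-] asks=[#5:10@98 #3:6@105 #4:4@105]
After op 7 [order #6] limit_buy(price=98, qty=10): fills=#6x#5:10@98; bids=[-] asks=[#3:6@105 #4:4@105]
After op 8 [order #7] limit_buy(price=99, qty=7): fills=none; bids=[#7:7@99] asks=[#3:6@105 #4:4@105]
After op 9 [order #8] limit_buy(price=105, qty=5): fills=#8x#3:5@105; bids=[#7:7@99] asks=[#3:1@105 #4:4@105]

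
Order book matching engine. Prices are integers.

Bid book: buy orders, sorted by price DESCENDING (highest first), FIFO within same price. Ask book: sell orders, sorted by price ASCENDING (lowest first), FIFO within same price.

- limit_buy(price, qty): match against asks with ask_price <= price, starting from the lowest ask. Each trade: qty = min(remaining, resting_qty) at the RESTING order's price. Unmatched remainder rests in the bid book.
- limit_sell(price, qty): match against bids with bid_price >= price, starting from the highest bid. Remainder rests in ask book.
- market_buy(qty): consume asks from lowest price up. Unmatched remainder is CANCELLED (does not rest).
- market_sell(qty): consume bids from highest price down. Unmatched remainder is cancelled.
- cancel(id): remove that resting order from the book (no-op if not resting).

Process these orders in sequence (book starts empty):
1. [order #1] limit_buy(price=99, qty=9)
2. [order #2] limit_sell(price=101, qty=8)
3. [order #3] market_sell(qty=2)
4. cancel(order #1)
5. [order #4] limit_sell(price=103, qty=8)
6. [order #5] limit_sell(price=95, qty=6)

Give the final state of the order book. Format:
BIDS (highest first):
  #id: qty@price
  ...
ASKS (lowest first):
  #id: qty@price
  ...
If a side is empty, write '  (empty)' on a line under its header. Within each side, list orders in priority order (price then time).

After op 1 [order #1] limit_buy(price=99, qty=9): fills=none; bids=[#1:9@99] asks=[-]
After op 2 [order #2] limit_sell(price=101, qty=8): fills=none; bids=[#1:9@99] asks=[#2:8@101]
After op 3 [order #3] market_sell(qty=2): fills=#1x#3:2@99; bids=[#1:7@99] asks=[#2:8@101]
After op 4 cancel(order #1): fills=none; bids=[-] asks=[#2:8@101]
After op 5 [order #4] limit_sell(price=103, qty=8): fills=none; bids=[-] asks=[#2:8@101 #4:8@103]
After op 6 [order #5] limit_sell(price=95, qty=6): fills=none; bids=[-] asks=[#5:6@95 #2:8@101 #4:8@103]

Answer: BIDS (highest first):
  (empty)
ASKS (lowest first):
  #5: 6@95
  #2: 8@101
  #4: 8@103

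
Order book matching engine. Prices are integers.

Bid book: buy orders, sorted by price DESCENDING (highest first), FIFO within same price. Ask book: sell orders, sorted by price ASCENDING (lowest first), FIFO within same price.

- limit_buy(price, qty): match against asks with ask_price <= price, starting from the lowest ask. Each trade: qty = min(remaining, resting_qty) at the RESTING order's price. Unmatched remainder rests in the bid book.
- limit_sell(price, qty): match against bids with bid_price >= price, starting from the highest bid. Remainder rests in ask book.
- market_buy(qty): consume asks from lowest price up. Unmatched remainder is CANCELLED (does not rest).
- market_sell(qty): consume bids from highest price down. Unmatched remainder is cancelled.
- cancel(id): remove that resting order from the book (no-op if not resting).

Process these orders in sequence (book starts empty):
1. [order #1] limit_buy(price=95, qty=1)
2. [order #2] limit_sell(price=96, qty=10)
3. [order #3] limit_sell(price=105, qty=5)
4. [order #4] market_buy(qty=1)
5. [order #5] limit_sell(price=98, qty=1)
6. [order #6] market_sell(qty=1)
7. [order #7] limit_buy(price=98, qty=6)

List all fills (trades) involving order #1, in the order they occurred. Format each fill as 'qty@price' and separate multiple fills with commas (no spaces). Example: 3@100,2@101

Answer: 1@95

Derivation:
After op 1 [order #1] limit_buy(price=95, qty=1): fills=none; bids=[#1:1@95] asks=[-]
After op 2 [order #2] limit_sell(price=96, qty=10): fills=none; bids=[#1:1@95] asks=[#2:10@96]
After op 3 [order #3] limit_sell(price=105, qty=5): fills=none; bids=[#1:1@95] asks=[#2:10@96 #3:5@105]
After op 4 [order #4] market_buy(qty=1): fills=#4x#2:1@96; bids=[#1:1@95] asks=[#2:9@96 #3:5@105]
After op 5 [order #5] limit_sell(price=98, qty=1): fills=none; bids=[#1:1@95] asks=[#2:9@96 #5:1@98 #3:5@105]
After op 6 [order #6] market_sell(qty=1): fills=#1x#6:1@95; bids=[-] asks=[#2:9@96 #5:1@98 #3:5@105]
After op 7 [order #7] limit_buy(price=98, qty=6): fills=#7x#2:6@96; bids=[-] asks=[#2:3@96 #5:1@98 #3:5@105]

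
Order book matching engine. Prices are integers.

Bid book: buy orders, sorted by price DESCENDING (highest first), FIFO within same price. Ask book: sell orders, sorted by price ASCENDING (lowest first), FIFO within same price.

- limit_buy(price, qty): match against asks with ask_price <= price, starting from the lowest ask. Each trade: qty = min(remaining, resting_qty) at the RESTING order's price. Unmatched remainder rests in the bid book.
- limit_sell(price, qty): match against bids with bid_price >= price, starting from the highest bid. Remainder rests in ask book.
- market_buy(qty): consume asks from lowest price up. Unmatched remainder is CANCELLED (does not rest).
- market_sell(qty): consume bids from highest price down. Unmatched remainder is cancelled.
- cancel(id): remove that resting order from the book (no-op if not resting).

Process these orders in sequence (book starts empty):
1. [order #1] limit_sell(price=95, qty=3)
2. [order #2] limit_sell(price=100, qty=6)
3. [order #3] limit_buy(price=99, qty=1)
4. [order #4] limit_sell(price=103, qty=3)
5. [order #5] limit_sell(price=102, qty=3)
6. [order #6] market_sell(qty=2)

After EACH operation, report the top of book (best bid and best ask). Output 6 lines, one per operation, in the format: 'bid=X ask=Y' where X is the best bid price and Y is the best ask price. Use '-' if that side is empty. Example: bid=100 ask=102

After op 1 [order #1] limit_sell(price=95, qty=3): fills=none; bids=[-] asks=[#1:3@95]
After op 2 [order #2] limit_sell(price=100, qty=6): fills=none; bids=[-] asks=[#1:3@95 #2:6@100]
After op 3 [order #3] limit_buy(price=99, qty=1): fills=#3x#1:1@95; bids=[-] asks=[#1:2@95 #2:6@100]
After op 4 [order #4] limit_sell(price=103, qty=3): fills=none; bids=[-] asks=[#1:2@95 #2:6@100 #4:3@103]
After op 5 [order #5] limit_sell(price=102, qty=3): fills=none; bids=[-] asks=[#1:2@95 #2:6@100 #5:3@102 #4:3@103]
After op 6 [order #6] market_sell(qty=2): fills=none; bids=[-] asks=[#1:2@95 #2:6@100 #5:3@102 #4:3@103]

Answer: bid=- ask=95
bid=- ask=95
bid=- ask=95
bid=- ask=95
bid=- ask=95
bid=- ask=95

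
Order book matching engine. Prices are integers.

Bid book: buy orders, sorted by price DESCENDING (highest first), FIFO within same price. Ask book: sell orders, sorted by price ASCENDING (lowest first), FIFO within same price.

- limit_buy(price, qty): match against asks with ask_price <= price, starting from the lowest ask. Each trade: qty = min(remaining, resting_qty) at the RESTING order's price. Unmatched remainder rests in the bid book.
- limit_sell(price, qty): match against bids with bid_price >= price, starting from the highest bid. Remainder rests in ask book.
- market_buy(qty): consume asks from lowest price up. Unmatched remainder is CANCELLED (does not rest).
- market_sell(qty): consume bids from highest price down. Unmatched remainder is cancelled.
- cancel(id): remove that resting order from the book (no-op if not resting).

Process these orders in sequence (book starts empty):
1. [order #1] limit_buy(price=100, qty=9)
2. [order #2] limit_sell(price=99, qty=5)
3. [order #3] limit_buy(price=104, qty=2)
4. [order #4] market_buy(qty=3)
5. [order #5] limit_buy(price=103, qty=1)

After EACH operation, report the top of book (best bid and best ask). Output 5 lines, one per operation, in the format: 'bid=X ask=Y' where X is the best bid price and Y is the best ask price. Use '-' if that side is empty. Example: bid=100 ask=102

Answer: bid=100 ask=-
bid=100 ask=-
bid=104 ask=-
bid=104 ask=-
bid=104 ask=-

Derivation:
After op 1 [order #1] limit_buy(price=100, qty=9): fills=none; bids=[#1:9@100] asks=[-]
After op 2 [order #2] limit_sell(price=99, qty=5): fills=#1x#2:5@100; bids=[#1:4@100] asks=[-]
After op 3 [order #3] limit_buy(price=104, qty=2): fills=none; bids=[#3:2@104 #1:4@100] asks=[-]
After op 4 [order #4] market_buy(qty=3): fills=none; bids=[#3:2@104 #1:4@100] asks=[-]
After op 5 [order #5] limit_buy(price=103, qty=1): fills=none; bids=[#3:2@104 #5:1@103 #1:4@100] asks=[-]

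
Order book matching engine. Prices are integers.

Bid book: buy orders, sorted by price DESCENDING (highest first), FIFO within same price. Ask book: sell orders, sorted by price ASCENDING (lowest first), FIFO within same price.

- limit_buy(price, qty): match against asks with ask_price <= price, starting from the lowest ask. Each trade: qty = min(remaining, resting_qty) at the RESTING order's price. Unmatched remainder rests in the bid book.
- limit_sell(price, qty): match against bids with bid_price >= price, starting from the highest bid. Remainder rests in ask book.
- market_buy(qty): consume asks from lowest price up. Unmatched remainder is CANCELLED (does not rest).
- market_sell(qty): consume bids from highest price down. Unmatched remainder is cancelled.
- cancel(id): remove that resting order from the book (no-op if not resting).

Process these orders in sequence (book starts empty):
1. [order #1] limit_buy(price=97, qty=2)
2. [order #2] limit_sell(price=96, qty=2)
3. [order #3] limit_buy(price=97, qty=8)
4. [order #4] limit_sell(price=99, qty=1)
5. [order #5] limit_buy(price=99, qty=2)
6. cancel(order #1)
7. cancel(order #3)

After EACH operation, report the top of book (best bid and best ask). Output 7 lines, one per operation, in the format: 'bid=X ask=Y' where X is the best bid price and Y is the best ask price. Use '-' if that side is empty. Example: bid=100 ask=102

Answer: bid=97 ask=-
bid=- ask=-
bid=97 ask=-
bid=97 ask=99
bid=99 ask=-
bid=99 ask=-
bid=99 ask=-

Derivation:
After op 1 [order #1] limit_buy(price=97, qty=2): fills=none; bids=[#1:2@97] asks=[-]
After op 2 [order #2] limit_sell(price=96, qty=2): fills=#1x#2:2@97; bids=[-] asks=[-]
After op 3 [order #3] limit_buy(price=97, qty=8): fills=none; bids=[#3:8@97] asks=[-]
After op 4 [order #4] limit_sell(price=99, qty=1): fills=none; bids=[#3:8@97] asks=[#4:1@99]
After op 5 [order #5] limit_buy(price=99, qty=2): fills=#5x#4:1@99; bids=[#5:1@99 #3:8@97] asks=[-]
After op 6 cancel(order #1): fills=none; bids=[#5:1@99 #3:8@97] asks=[-]
After op 7 cancel(order #3): fills=none; bids=[#5:1@99] asks=[-]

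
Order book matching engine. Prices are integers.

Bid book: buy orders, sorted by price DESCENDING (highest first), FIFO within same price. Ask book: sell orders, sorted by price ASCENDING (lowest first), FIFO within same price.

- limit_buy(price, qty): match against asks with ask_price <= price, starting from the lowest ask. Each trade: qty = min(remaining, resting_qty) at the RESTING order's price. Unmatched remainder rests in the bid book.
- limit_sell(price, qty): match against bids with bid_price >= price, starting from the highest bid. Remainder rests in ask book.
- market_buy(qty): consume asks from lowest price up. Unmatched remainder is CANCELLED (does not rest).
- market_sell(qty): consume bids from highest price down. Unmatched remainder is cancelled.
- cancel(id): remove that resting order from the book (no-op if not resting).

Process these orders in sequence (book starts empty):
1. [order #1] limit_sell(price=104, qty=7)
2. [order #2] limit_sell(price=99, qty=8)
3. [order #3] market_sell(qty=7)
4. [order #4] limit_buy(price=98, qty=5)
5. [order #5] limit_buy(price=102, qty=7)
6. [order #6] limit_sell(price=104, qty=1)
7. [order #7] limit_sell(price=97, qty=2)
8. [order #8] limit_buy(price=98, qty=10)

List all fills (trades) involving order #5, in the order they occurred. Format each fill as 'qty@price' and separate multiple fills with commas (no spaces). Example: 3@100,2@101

Answer: 7@99

Derivation:
After op 1 [order #1] limit_sell(price=104, qty=7): fills=none; bids=[-] asks=[#1:7@104]
After op 2 [order #2] limit_sell(price=99, qty=8): fills=none; bids=[-] asks=[#2:8@99 #1:7@104]
After op 3 [order #3] market_sell(qty=7): fills=none; bids=[-] asks=[#2:8@99 #1:7@104]
After op 4 [order #4] limit_buy(price=98, qty=5): fills=none; bids=[#4:5@98] asks=[#2:8@99 #1:7@104]
After op 5 [order #5] limit_buy(price=102, qty=7): fills=#5x#2:7@99; bids=[#4:5@98] asks=[#2:1@99 #1:7@104]
After op 6 [order #6] limit_sell(price=104, qty=1): fills=none; bids=[#4:5@98] asks=[#2:1@99 #1:7@104 #6:1@104]
After op 7 [order #7] limit_sell(price=97, qty=2): fills=#4x#7:2@98; bids=[#4:3@98] asks=[#2:1@99 #1:7@104 #6:1@104]
After op 8 [order #8] limit_buy(price=98, qty=10): fills=none; bids=[#4:3@98 #8:10@98] asks=[#2:1@99 #1:7@104 #6:1@104]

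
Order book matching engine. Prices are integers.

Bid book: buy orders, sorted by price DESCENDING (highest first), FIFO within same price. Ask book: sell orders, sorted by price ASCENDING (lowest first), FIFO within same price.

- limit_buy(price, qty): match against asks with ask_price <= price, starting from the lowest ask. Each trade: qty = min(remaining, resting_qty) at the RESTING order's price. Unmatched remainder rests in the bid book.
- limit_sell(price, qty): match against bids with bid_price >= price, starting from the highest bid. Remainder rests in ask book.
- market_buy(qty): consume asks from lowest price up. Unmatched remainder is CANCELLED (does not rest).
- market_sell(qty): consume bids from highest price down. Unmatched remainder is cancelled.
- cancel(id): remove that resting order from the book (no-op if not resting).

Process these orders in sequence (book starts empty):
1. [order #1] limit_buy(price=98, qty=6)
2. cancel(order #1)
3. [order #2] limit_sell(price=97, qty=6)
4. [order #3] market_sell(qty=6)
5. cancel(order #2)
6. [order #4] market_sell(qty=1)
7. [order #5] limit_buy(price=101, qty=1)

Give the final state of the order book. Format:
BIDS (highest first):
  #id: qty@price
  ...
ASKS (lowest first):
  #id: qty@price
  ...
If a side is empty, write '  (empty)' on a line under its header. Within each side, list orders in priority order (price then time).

After op 1 [order #1] limit_buy(price=98, qty=6): fills=none; bids=[#1:6@98] asks=[-]
After op 2 cancel(order #1): fills=none; bids=[-] asks=[-]
After op 3 [order #2] limit_sell(price=97, qty=6): fills=none; bids=[-] asks=[#2:6@97]
After op 4 [order #3] market_sell(qty=6): fills=none; bids=[-] asks=[#2:6@97]
After op 5 cancel(order #2): fills=none; bids=[-] asks=[-]
After op 6 [order #4] market_sell(qty=1): fills=none; bids=[-] asks=[-]
After op 7 [order #5] limit_buy(price=101, qty=1): fills=none; bids=[#5:1@101] asks=[-]

Answer: BIDS (highest first):
  #5: 1@101
ASKS (lowest first):
  (empty)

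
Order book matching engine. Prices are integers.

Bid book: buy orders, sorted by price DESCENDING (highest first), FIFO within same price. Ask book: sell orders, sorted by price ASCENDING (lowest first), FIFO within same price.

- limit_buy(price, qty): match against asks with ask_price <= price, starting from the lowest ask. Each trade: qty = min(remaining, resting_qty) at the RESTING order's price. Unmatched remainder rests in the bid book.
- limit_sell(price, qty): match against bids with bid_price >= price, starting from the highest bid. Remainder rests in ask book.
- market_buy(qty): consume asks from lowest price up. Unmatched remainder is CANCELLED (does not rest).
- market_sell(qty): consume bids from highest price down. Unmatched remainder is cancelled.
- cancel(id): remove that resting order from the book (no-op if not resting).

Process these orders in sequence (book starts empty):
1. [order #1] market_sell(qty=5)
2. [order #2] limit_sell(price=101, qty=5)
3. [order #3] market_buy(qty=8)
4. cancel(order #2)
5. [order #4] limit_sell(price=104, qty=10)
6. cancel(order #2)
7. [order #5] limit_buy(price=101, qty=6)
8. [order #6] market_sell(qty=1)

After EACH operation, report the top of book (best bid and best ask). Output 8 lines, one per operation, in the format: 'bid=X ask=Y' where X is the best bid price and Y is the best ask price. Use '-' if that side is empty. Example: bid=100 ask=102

Answer: bid=- ask=-
bid=- ask=101
bid=- ask=-
bid=- ask=-
bid=- ask=104
bid=- ask=104
bid=101 ask=104
bid=101 ask=104

Derivation:
After op 1 [order #1] market_sell(qty=5): fills=none; bids=[-] asks=[-]
After op 2 [order #2] limit_sell(price=101, qty=5): fills=none; bids=[-] asks=[#2:5@101]
After op 3 [order #3] market_buy(qty=8): fills=#3x#2:5@101; bids=[-] asks=[-]
After op 4 cancel(order #2): fills=none; bids=[-] asks=[-]
After op 5 [order #4] limit_sell(price=104, qty=10): fills=none; bids=[-] asks=[#4:10@104]
After op 6 cancel(order #2): fills=none; bids=[-] asks=[#4:10@104]
After op 7 [order #5] limit_buy(price=101, qty=6): fills=none; bids=[#5:6@101] asks=[#4:10@104]
After op 8 [order #6] market_sell(qty=1): fills=#5x#6:1@101; bids=[#5:5@101] asks=[#4:10@104]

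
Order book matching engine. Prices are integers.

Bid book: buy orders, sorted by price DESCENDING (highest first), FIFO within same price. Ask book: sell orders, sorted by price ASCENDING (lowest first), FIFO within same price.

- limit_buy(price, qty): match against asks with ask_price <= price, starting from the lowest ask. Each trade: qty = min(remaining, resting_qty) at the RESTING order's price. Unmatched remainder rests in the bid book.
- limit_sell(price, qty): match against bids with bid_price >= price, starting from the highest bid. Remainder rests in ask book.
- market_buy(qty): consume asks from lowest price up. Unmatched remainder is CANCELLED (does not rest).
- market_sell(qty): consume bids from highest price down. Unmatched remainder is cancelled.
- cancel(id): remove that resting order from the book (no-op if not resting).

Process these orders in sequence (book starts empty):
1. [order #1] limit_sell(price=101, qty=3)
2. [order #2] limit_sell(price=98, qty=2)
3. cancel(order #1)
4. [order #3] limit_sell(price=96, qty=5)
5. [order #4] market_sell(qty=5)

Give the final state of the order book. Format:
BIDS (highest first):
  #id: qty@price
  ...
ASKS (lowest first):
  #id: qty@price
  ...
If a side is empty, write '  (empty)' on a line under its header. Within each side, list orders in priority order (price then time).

After op 1 [order #1] limit_sell(price=101, qty=3): fills=none; bids=[-] asks=[#1:3@101]
After op 2 [order #2] limit_sell(price=98, qty=2): fills=none; bids=[-] asks=[#2:2@98 #1:3@101]
After op 3 cancel(order #1): fills=none; bids=[-] asks=[#2:2@98]
After op 4 [order #3] limit_sell(price=96, qty=5): fills=none; bids=[-] asks=[#3:5@96 #2:2@98]
After op 5 [order #4] market_sell(qty=5): fills=none; bids=[-] asks=[#3:5@96 #2:2@98]

Answer: BIDS (highest first):
  (empty)
ASKS (lowest first):
  #3: 5@96
  #2: 2@98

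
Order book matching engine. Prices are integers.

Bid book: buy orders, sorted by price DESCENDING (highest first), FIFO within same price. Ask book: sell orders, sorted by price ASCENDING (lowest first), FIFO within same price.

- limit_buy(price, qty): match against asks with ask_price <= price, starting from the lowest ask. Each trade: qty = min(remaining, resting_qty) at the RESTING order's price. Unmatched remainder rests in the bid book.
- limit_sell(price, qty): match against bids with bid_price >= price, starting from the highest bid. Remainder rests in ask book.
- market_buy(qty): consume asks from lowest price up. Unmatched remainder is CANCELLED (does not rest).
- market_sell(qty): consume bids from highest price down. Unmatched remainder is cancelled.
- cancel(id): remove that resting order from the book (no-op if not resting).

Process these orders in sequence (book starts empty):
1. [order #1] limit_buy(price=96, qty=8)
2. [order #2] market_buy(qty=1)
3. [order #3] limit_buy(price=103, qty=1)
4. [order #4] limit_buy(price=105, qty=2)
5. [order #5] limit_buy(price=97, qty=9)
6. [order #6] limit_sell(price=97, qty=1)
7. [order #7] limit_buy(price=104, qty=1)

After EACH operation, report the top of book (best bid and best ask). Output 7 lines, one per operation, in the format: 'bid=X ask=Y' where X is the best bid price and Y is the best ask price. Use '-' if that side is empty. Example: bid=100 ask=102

Answer: bid=96 ask=-
bid=96 ask=-
bid=103 ask=-
bid=105 ask=-
bid=105 ask=-
bid=105 ask=-
bid=105 ask=-

Derivation:
After op 1 [order #1] limit_buy(price=96, qty=8): fills=none; bids=[#1:8@96] asks=[-]
After op 2 [order #2] market_buy(qty=1): fills=none; bids=[#1:8@96] asks=[-]
After op 3 [order #3] limit_buy(price=103, qty=1): fills=none; bids=[#3:1@103 #1:8@96] asks=[-]
After op 4 [order #4] limit_buy(price=105, qty=2): fills=none; bids=[#4:2@105 #3:1@103 #1:8@96] asks=[-]
After op 5 [order #5] limit_buy(price=97, qty=9): fills=none; bids=[#4:2@105 #3:1@103 #5:9@97 #1:8@96] asks=[-]
After op 6 [order #6] limit_sell(price=97, qty=1): fills=#4x#6:1@105; bids=[#4:1@105 #3:1@103 #5:9@97 #1:8@96] asks=[-]
After op 7 [order #7] limit_buy(price=104, qty=1): fills=none; bids=[#4:1@105 #7:1@104 #3:1@103 #5:9@97 #1:8@96] asks=[-]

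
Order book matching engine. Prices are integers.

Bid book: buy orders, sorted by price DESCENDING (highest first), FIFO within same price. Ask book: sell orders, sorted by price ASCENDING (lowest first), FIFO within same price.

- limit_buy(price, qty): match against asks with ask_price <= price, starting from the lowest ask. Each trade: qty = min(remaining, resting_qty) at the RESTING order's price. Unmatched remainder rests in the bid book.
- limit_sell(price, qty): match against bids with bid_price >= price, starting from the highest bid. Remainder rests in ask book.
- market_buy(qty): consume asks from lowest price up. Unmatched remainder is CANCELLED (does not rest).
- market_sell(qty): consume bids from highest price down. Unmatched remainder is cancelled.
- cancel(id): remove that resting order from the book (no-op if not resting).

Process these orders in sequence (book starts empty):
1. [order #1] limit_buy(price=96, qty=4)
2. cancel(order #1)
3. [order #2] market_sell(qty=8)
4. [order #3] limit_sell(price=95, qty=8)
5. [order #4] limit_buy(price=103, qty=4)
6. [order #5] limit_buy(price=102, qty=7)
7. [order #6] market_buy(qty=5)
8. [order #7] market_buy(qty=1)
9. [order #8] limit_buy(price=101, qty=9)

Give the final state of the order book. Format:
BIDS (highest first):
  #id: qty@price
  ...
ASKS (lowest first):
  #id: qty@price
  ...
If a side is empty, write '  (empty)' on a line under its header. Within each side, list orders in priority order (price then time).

After op 1 [order #1] limit_buy(price=96, qty=4): fills=none; bids=[#1:4@96] asks=[-]
After op 2 cancel(order #1): fills=none; bids=[-] asks=[-]
After op 3 [order #2] market_sell(qty=8): fills=none; bids=[-] asks=[-]
After op 4 [order #3] limit_sell(price=95, qty=8): fills=none; bids=[-] asks=[#3:8@95]
After op 5 [order #4] limit_buy(price=103, qty=4): fills=#4x#3:4@95; bids=[-] asks=[#3:4@95]
After op 6 [order #5] limit_buy(price=102, qty=7): fills=#5x#3:4@95; bids=[#5:3@102] asks=[-]
After op 7 [order #6] market_buy(qty=5): fills=none; bids=[#5:3@102] asks=[-]
After op 8 [order #7] market_buy(qty=1): fills=none; bids=[#5:3@102] asks=[-]
After op 9 [order #8] limit_buy(price=101, qty=9): fills=none; bids=[#5:3@102 #8:9@101] asks=[-]

Answer: BIDS (highest first):
  #5: 3@102
  #8: 9@101
ASKS (lowest first):
  (empty)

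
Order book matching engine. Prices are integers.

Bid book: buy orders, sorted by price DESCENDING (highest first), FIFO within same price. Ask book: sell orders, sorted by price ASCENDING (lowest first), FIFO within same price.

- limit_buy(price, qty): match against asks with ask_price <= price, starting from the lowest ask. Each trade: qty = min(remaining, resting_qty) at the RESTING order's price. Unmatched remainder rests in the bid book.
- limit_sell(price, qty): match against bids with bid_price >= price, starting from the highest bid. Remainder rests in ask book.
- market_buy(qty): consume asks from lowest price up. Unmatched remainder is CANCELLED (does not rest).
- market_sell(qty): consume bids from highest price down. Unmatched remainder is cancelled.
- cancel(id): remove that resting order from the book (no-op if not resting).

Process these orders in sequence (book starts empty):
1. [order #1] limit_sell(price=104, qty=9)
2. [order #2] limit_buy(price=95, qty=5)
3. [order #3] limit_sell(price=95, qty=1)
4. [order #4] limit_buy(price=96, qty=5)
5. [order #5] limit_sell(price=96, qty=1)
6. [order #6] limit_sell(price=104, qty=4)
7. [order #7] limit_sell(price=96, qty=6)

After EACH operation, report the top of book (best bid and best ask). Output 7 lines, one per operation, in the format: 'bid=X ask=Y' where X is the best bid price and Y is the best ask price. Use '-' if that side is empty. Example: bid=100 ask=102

Answer: bid=- ask=104
bid=95 ask=104
bid=95 ask=104
bid=96 ask=104
bid=96 ask=104
bid=96 ask=104
bid=95 ask=96

Derivation:
After op 1 [order #1] limit_sell(price=104, qty=9): fills=none; bids=[-] asks=[#1:9@104]
After op 2 [order #2] limit_buy(price=95, qty=5): fills=none; bids=[#2:5@95] asks=[#1:9@104]
After op 3 [order #3] limit_sell(price=95, qty=1): fills=#2x#3:1@95; bids=[#2:4@95] asks=[#1:9@104]
After op 4 [order #4] limit_buy(price=96, qty=5): fills=none; bids=[#4:5@96 #2:4@95] asks=[#1:9@104]
After op 5 [order #5] limit_sell(price=96, qty=1): fills=#4x#5:1@96; bids=[#4:4@96 #2:4@95] asks=[#1:9@104]
After op 6 [order #6] limit_sell(price=104, qty=4): fills=none; bids=[#4:4@96 #2:4@95] asks=[#1:9@104 #6:4@104]
After op 7 [order #7] limit_sell(price=96, qty=6): fills=#4x#7:4@96; bids=[#2:4@95] asks=[#7:2@96 #1:9@104 #6:4@104]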